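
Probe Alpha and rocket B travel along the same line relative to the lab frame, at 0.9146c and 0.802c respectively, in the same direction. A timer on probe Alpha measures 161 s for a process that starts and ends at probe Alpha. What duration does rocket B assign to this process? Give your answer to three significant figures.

178 s

Transform probe Alpha's velocity into rocket B's frame: (0.9146 − 0.802)/(1 − 0.9146·0.802) = 0.1126/0.2664908, so the relative speed is 0.42253c.
γ for this relative speed: γ = 1/√(1 − 0.178532) = 1.1033.
Probe Alpha's interval is proper; time dilation gives Δt_B = γΔτ = 1.1033 × 161 s = 178 s.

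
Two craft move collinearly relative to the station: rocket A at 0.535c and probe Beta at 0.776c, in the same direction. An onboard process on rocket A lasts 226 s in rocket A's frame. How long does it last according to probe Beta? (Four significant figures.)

248.0 s

Transform rocket A's velocity into probe Beta's frame: (0.535 − 0.776)/(1 − 0.535·0.776) = −0.241/0.58484, so the relative speed is 0.41208c.
At |u| = 0.41208c, γ = (1 − 0.16981)^(−1/2) = 1.0975.
The clock on rocket A records proper time, so probe Beta measures Δt = γΔτ = 1.0975 × 226 = 248.0 s.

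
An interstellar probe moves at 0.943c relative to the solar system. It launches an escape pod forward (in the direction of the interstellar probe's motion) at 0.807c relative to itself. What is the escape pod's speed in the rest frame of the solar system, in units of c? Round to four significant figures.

In units of c, u = (u' + v)/(1 + u'v) with u' = 0.807 and v = 0.943.
Numerator: 0.807 + 0.943 = 1.75. Denominator: 1 + (0.807)(0.943) = 1.761001.
u = 1.75/1.761001 = 0.99375, so the speed is 0.9938c.

0.9938c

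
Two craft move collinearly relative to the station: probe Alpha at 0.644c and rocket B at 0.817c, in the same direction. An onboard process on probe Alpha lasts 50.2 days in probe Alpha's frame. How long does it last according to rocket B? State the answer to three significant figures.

Speed of probe Alpha in rocket B's frame: u = (v_A − v_B)/(1 − v_A v_B/c²) = (0.644 − 0.817)/(1 − 0.644×0.817) = −0.173/0.473852 = −0.36509; |u| = 0.36509c.
At |u| = 0.36509c, γ = (1 − 0.133291)^(−1/2) = 1.0741.
The clock on probe Alpha records proper time, so rocket B measures Δt = γΔτ = 1.0741 × 50.2 = 53.9 days.

53.9 days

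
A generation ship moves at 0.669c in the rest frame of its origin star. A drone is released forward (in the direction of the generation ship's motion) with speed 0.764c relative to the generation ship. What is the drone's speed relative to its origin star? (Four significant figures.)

Relativistic velocity addition: u = (u' + v)/(1 + u'v/c²), with u' = 0.764c and v = 0.669c.
Numerator: 0.764 + 0.669 = 1.433. Denominator: 1 + (0.764)(0.669) = 1.511116.
u = 1.433/1.511116 = 0.94831, so the speed is 0.9483c.

0.9483c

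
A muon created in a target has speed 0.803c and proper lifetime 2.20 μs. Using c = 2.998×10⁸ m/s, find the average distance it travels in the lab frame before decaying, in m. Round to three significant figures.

889 m

β² = 0.644809, so γ = 1/√0.355191 = 1.6779.
Lab-frame lifetime: Δt = γτ = 1.6779 × 2.20 μs = 3.6914 μs.
Distance: d = vΔt = 0.803 × 2.998×10⁸ m/s × 3.6914×10^-6 s = 889 m.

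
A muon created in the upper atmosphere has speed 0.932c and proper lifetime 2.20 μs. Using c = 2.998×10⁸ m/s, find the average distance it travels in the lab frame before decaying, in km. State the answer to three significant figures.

1.70 km

Lorentz factor: γ = (1 − 0.868624)^(−1/2) = 2.7589.
Lab-frame lifetime: Δt = γτ = 2.7589 × 2.20 μs = 6.0696 μs.
Distance: d = vΔt = 0.932 × 2.998×10⁸ m/s × 6.0696×10^-6 s = 1700 m = 1.70 km.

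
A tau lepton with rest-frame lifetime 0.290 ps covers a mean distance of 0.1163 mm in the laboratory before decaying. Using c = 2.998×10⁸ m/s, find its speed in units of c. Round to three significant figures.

0.801c

Let x = d/(cτ) = 1.163×10^-4 m / (2.998×10⁸ m/s × 2.900×10^-13 s) = 1.3377. Since d = βγcτ, x = βγ = β/√(1−β²).
Solving: β² = x²/(1+x²) = 1.78944/2.78944 = 0.641505, so β = 0.801.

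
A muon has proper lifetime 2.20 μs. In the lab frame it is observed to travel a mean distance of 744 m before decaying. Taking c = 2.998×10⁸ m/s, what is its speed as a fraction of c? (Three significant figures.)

Let x = d/(cτ) = 744.0 m / (2.998×10⁸ m/s × 2.200×10^-6 s) = 1.128. Since d = βγcτ, x = βγ = β/√(1−β²).
Solving: β² = x²/(1+x²) = 1.27238/2.27238 = 0.559933, so β = 0.748.

0.748c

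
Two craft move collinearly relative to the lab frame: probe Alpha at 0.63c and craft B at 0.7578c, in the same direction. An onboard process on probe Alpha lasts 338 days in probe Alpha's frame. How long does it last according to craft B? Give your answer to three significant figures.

349 days

The velocity of probe Alpha relative to craft B is (0.63 − 0.7578)c / (1 − 0.63×0.7578) = −0.24455c; relative speed 0.24455c.
γ for this relative speed: γ = 1/√(1 − 0.0598047) = 1.0313.
The clock on probe Alpha records proper time, so craft B measures Δt = γΔτ = 1.0313 × 338 = 349 days.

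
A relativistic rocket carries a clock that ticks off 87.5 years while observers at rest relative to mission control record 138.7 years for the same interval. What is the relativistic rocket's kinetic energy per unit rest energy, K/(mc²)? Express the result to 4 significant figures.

0.5851

γ = Δt/Δτ = 138.7/87.5 = 1.58514.
K/(mc²) = γ − 1 = 1.58514 − 1 = 0.5851.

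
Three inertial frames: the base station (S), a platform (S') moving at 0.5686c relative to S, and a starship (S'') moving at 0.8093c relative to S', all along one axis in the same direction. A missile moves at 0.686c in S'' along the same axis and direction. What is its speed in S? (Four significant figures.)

Apply u = (u'+v)/(1+u'v) twice. Missile in the platform frame: (0.686+0.8093)/(1+0.686·0.8093) = 1.4953/1.5551798 = 0.9615c.
That velocity, transformed to the rest frame of the base station: (0.9615+0.5686)/(1+0.9615·0.5686) = 1.5301/1.5467089 = 0.98926c.

0.9893c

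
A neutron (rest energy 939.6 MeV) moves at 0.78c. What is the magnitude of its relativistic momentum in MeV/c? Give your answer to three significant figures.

With β = 0.78, γ = 1/√(1 − 0.78²) = 1/√0.3916 = 1.598.
Momentum: p = γβ·mc = 1.598 × 0.78 × 939.6 MeV/c = 1170 MeV/c.

1170 MeV/c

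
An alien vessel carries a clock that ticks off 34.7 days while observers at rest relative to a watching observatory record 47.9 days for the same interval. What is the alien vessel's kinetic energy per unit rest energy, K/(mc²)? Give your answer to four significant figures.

0.3804

γ = Δt/Δτ = 47.9/34.7 = 1.3804.
Since K = (γ−1)mc², K/(mc²) = 1.3804 − 1 = 0.3804.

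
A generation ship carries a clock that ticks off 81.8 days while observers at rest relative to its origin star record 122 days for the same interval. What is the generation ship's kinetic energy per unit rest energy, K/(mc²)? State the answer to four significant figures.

The time-dilation ratio gives γ = 122/81.8 = 1.49144.
Since K = (γ−1)mc², K/(mc²) = 1.49144 − 1 = 0.4914.

0.4914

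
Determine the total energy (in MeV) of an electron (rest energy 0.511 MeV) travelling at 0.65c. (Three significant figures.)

0.672 MeV

γ = 1/√(1 − β²) = 1/√(1 − 0.4225) = 1/√0.5775 = 1/0.759934 = 1.3159.
Total energy: E = γmc² = 1.3159 × 0.511 MeV = 0.672 MeV.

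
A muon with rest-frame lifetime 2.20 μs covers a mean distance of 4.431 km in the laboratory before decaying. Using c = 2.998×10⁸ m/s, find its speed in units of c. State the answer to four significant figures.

Let x = d/(cτ) = 4431 m / (2.998×10⁸ m/s × 2.200×10^-6 s) = 6.7181. Since d = βγcτ, x = βγ = β/√(1−β²).
Solving: β² = x²/(1+x²) = 45.1329/46.1329 = 0.978323, so β = 0.9891.

0.9891c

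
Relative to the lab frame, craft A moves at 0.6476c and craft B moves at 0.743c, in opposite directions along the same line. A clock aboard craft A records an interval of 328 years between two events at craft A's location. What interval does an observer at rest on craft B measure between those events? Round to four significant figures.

952.6 years

The velocity of craft A relative to craft B is (0.6476 + 0.743)c / (1 + 0.6476×0.743) = 0.93885c; relative speed 0.93885c.
At |u| = 0.93885c, γ = (1 − 0.881439)^(−1/2) = 2.9042.
The clock on craft A records proper time, so craft B measures Δt = γΔτ = 2.9042 × 328 = 952.6 years.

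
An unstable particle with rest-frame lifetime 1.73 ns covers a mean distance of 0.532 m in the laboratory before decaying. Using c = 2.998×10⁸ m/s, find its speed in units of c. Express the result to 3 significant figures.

Let x = d/(cτ) = 0.5320 m / (2.998×10⁸ m/s × 1.730×10^-9 s) = 1.0257. Since d = βγcτ, x = βγ = β/√(1−β²).
Solving: β² = x²/(1+x²) = 1.05206/2.05206 = 0.512685, so β = 0.716.

0.716c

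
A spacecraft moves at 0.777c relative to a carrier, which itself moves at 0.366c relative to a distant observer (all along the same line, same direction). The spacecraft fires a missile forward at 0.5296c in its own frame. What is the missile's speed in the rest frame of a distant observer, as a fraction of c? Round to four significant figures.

0.9648c

First combine the missile and spacecraft (S''→S'): u₁ = (0.5296 + 0.777)/(1 + 0.5296×0.777) = 1.3066/1.4114992 = 0.92568.
Then combine with the carrier (S'→S): u = (0.92568 + 0.366)/(1 + 0.92568×0.366) = 1.29168/1.33879888 = 0.96481.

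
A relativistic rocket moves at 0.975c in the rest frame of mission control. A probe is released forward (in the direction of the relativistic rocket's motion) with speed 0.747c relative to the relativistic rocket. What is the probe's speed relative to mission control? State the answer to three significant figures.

0.996c

Relativistic velocity addition: u = (u' + v)/(1 + u'v/c²), with u' = 0.747c and v = 0.975c.
Numerator: 0.747 + 0.975 = 1.722. Denominator: 1 + (0.747)(0.975) = 1.728325.
u = 1.722/1.728325 = 0.99634, so the speed is 0.996c.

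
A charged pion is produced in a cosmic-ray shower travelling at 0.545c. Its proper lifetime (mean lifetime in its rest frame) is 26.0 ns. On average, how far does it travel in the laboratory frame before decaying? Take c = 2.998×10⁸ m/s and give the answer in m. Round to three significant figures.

With β = 0.545, γ = 1/√(1 − 0.545²) = 1/√0.702975 = 1.1927.
Lab-frame lifetime: Δt = γτ = 1.1927 × 26.0 ns = 31.01 ns.
Distance: d = vΔt = 0.545 × 2.998×10⁸ m/s × 3.1010×10^-8 s = 5.07 m.

5.07 m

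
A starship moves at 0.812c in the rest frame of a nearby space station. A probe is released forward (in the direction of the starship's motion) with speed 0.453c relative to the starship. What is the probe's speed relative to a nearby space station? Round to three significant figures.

Relativistic velocity addition: u = (u' + v)/(1 + u'v/c²), with u' = 0.453c and v = 0.812c.
Numerator: 0.453 + 0.812 = 1.265. Denominator: 1 + (0.453)(0.812) = 1.367836.
u = 1.265/1.367836 = 0.92482, so the speed is 0.925c.

0.925c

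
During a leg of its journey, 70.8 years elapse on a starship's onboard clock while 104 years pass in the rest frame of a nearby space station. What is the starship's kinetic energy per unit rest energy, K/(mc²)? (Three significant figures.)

γ = Δt/Δτ = 104/70.8 = 1.46893.
K/(mc²) = γ − 1 = 1.46893 − 1 = 0.469.

0.469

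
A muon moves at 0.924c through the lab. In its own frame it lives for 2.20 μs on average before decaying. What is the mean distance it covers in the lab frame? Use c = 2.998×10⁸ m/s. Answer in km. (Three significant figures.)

1.59 km

γ = 1/√(1 − β²) = 1/√(1 − 0.853776) = 1/√0.146224 = 1/0.382392 = 2.6151.
Lab-frame lifetime: Δt = γτ = 2.6151 × 2.20 μs = 5.7532 μs.
Distance: d = vΔt = 0.924 × 2.998×10⁸ m/s × 5.7532×10^-6 s = 1590 m = 1.59 km.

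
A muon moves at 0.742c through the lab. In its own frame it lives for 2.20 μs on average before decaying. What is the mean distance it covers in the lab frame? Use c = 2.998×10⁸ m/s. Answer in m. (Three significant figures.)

γ = 1/√(1 − β²) = 1/√(1 − 0.550564) = 1/√0.449436 = 1/0.6704 = 1.4916.
Lab-frame lifetime: Δt = γτ = 1.4916 × 2.20 μs = 3.2815 μs.
Distance: d = vΔt = 0.742 × 2.998×10⁸ m/s × 3.2815×10^-6 s = 730 m.

730 m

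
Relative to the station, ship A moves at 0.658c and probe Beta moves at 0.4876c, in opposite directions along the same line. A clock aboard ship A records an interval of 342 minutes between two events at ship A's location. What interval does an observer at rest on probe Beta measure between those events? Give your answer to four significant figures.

The velocity of ship A relative to probe Beta is (0.658 + 0.4876)c / (1 + 0.658×0.4876) = 0.86733c; relative speed 0.86733c.
At |u| = 0.86733c, γ = (1 − 0.752261)^(−1/2) = 2.0091.
The clock on ship A records proper time, so probe Beta measures Δt = γΔτ = 2.0091 × 342 = 687.1 minutes.

687.1 minutes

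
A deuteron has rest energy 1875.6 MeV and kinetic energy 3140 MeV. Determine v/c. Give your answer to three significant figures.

0.927

γ = 1 + K/(mc²) = 1 + 3140/1875.6 = 2.6741.
β = √(1 − 1/γ²) = √(1 − 0.139844) = √0.860156 = 0.927.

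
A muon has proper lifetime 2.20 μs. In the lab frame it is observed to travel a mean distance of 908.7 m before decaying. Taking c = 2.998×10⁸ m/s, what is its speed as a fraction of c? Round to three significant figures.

Let x = d/(cτ) = 908.7 m / (2.998×10⁸ m/s × 2.200×10^-6 s) = 1.3777. Since d = βγcτ, x = βγ = β/√(1−β²).
Solving: β² = x²/(1+x²) = 1.89806/2.89806 = 0.654942, so β = 0.809.

0.809c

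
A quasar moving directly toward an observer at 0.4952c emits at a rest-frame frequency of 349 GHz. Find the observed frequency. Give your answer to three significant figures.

Relativistic Doppler (source moving toward): f_obs = f_src · √((1+β)/(1−β)).
With β = 0.4952: factor = √(1.4952/0.5048) = 1.721.
f_obs = 349 × 1.721 = 601 GHz.

601 GHz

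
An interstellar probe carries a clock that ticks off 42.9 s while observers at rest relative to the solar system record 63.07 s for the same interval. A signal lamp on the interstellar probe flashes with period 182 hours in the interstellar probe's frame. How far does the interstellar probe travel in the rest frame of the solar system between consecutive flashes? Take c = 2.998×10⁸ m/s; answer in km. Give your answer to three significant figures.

γ = Δt/Δτ = 63.07/42.9 = 1.47016.
β = √(1 − 1/γ²) = 0.73303. Lab-frame period = γτ = 1.47016×182 hours = 267.57 hours. Distance = βc × γτ = 0.73303 × 2.998×10⁸ m/s × 963252 s = 2.1169×10^14 m = 2.12×10^11 km.

2.12×10^11 km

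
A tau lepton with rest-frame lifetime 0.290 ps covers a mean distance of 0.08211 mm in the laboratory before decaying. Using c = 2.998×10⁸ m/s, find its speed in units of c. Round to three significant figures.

0.687c

d = βγcτ ⇒ βγ = d/(cτ) = 8.211×10^-5 m / (8.6942×10^-5 m) = 0.94442.
β = (βγ)/√(1+(βγ)²) = 0.94442/√1.891929 = 0.687.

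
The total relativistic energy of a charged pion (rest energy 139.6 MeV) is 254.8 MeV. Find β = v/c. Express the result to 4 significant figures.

0.8366

Total energy E = γmc² gives γ = 254.8/139.6 = 1.8252.
Hence β = √(1 − 1/γ²) = √(1 − 0.300178) = √0.699822 = 0.8366.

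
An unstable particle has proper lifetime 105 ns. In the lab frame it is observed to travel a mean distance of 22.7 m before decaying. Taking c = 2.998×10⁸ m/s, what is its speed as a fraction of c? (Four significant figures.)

Let x = d/(cτ) = 22.70 m / (2.998×10⁸ m/s × 1.050×10^-7 s) = 0.72112. Since d = βγcτ, x = βγ = β/√(1−β²).
Solving: β² = x²/(1+x²) = 0.520014/1.520014 = 0.342111, so β = 0.5849.

0.5849c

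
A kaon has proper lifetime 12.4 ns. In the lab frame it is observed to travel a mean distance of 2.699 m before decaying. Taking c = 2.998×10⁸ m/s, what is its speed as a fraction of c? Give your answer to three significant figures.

0.588c

Let x = d/(cτ) = 2.699 m / (2.998×10⁸ m/s × 1.240×10^-8 s) = 0.72602. Since d = βγcτ, x = βγ = β/√(1−β²).
Solving: β² = x²/(1+x²) = 0.527105/1.527105 = 0.345166, so β = 0.588.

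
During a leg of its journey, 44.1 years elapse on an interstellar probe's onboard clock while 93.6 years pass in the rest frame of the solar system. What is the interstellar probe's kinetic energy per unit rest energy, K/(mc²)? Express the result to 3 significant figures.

γ = Δt/Δτ = 93.6/44.1 = 2.12245.
K/(mc²) = γ − 1 = 2.12245 − 1 = 1.12.

1.12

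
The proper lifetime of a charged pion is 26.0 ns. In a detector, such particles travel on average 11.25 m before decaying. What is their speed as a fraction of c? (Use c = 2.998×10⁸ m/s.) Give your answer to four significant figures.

0.8220c

Let x = d/(cτ) = 11.25 m / (2.998×10⁸ m/s × 2.600×10^-8 s) = 1.4433. Since d = βγcτ, x = βγ = β/√(1−β²).
Solving: β² = x²/(1+x²) = 2.08311/3.08311 = 0.675652, so β = 0.8220.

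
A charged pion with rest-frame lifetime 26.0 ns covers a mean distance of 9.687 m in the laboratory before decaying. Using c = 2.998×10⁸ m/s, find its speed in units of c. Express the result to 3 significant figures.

d = βγcτ ⇒ βγ = d/(cτ) = 9.687 m / (7.7948 m) = 1.2428.
β = (βγ)/√(1+(βγ)²) = 1.2428/√2.54455 = 0.779.

0.779c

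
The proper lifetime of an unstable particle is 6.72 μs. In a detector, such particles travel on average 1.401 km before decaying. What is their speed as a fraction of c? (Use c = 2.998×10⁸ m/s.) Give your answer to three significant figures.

d = βγcτ ⇒ βγ = d/(cτ) = 1401 m / (2014.656 m) = 0.6954.
β = (βγ)/√(1+(βγ)²) = 0.6954/√1.483581 = 0.571.

0.571c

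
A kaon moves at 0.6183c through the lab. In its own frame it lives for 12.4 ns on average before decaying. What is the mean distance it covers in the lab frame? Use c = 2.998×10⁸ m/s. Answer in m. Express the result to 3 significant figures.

2.92 m

γ = 1/√(1 − β²) = 1/√(1 − 0.38229489) = 1/√0.61770511 = 1/0.785942 = 1.2724.
Lab-frame lifetime: Δt = γτ = 1.2724 × 12.4 ns = 15.778 ns.
Distance: d = vΔt = 0.6183 × 2.998×10⁸ m/s × 1.5778×10^-8 s = 2.92 m.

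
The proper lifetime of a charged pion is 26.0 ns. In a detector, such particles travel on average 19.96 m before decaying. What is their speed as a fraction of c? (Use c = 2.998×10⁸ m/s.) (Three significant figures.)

0.931c

d = βγcτ ⇒ βγ = d/(cτ) = 19.96 m / (7.7948 m) = 2.5607.
β = (βγ)/√(1+(βγ)²) = 2.5607/√7.55718 = 0.931.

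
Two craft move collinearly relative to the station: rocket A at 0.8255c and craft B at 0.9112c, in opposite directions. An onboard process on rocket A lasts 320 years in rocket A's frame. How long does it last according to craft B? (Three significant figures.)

2410 years

Transform rocket A's velocity into craft B's frame: (0.8255 + 0.9112)/(1 + 0.8255·0.9112) = 1.7367/1.7521956, so the relative speed is 0.99116c.
γ for this relative speed: γ = 1/√(1 − 0.982398) = 7.5374.
Rocket A's interval is proper; time dilation gives Δt_B = γΔτ = 7.5374 × 320 years = 2410 years.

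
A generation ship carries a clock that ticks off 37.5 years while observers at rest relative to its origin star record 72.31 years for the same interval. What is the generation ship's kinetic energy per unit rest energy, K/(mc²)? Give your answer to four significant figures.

From Δt = γΔτ: γ = 72.31/37.5 = 1.92827.
Since K = (γ−1)mc², K/(mc²) = 1.92827 − 1 = 0.9283.

0.9283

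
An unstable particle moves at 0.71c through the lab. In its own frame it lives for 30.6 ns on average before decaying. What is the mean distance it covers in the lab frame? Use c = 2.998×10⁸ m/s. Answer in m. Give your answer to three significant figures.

9.25 m

Lorentz factor: γ = (1 − 0.5041)^(−1/2) = 1.42.
Lab-frame lifetime: Δt = γτ = 1.42 × 30.6 ns = 43.452 ns.
Distance: d = vΔt = 0.71 × 2.998×10⁸ m/s × 4.3452×10^-8 s = 9.25 m.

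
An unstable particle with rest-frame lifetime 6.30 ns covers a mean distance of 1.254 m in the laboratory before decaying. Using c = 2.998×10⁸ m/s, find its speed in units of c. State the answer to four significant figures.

Let x = d/(cτ) = 1.254 m / (2.998×10⁸ m/s × 6.300×10^-9 s) = 0.66393. Since d = βγcτ, x = βγ = β/√(1−β²).
Solving: β² = x²/(1+x²) = 0.440803/1.440803 = 0.305943, so β = 0.5531.

0.5531c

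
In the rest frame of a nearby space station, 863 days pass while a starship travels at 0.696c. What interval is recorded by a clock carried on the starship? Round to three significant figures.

620 days

Lorentz factor: γ = (1 − 0.484416)^(−1/2) = 1.3927.
The starship's clock runs slow as seen from a nearby space station, so Δτ = Δt/γ = 863/1.3927 = 620 days.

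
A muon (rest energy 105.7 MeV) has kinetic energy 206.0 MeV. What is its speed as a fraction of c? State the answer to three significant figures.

γ = 1 + K/(mc²) = 1 + 206.0/105.7 = 2.9489.
β = √(1 − 1/γ²) = √(1 − 0.114995) = √0.885005 = 0.941.

0.941c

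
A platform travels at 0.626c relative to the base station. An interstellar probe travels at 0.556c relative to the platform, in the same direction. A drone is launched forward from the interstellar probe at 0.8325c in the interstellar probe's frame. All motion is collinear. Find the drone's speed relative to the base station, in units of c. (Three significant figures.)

Compose velocities in two stages. Stage 1 (into S'): u₁ = (0.8325+0.556)/(1+0.8325×0.556) = 0.94916.
Stage 2 (into S): u = (0.94916+0.626)/(1+0.94916×0.626) = 0.98807, so the speed is 0.988c.

0.988c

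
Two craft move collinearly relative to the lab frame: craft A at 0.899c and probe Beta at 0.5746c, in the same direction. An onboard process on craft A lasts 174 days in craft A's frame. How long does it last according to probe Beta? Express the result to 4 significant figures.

234.7 days

Speed of craft A in probe Beta's frame: u = (v_A − v_B)/(1 − v_A v_B/c²) = (0.899 − 0.5746)/(1 − 0.899×0.5746) = 0.3244/0.4834346 = 0.67103; |u| = 0.67103c.
γ for this relative speed: γ = 1/√(1 − 0.450281) = 1.3487.
The clock on craft A records proper time, so probe Beta measures Δt = γΔτ = 1.3487 × 174 = 234.7 days.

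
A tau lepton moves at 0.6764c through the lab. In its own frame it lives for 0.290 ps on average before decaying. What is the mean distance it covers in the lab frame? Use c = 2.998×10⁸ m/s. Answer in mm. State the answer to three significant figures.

0.0798 mm

With β = 0.6764, γ = 1/√(1 − 0.6764²) = 1/√0.54248304 = 1.3577.
Lab-frame lifetime: Δt = γτ = 1.3577 × 0.290 ps = 0.39373 ps.
Distance: d = vΔt = 0.6764 × 2.998×10⁸ m/s × 3.9373×10^-13 s = 7.98×10^-5 m = 0.0798 mm.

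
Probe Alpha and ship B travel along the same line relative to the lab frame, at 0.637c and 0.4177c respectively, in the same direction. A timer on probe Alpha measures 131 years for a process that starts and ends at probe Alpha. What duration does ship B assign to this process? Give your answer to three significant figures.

The velocity of probe Alpha relative to ship B is (0.637 − 0.4177)c / (1 − 0.637×0.4177) = 0.2988c; relative speed 0.2988c.
At |u| = 0.2988c, γ = (1 − 0.0892814)^(−1/2) = 1.0479.
Probe Alpha's interval is proper; time dilation gives Δt_B = γΔτ = 1.0479 × 131 years = 137 years.

137 years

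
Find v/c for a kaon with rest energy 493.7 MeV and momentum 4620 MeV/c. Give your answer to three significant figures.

βγ = pc/(mc²) = 4620/493.7 = 9.3579.
Since γ² = 1 + (βγ)² = 88.5703, γ = √88.5703 = 9.41118, and β = (βγ)/γ = 9.3579/9.41118 = 0.994.

0.994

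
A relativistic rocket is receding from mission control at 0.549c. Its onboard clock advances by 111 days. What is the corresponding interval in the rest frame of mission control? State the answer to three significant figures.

133 days

γ = 1/√(1 − β²) = 1/√(1 − 0.301401) = 1/√0.698599 = 1/0.835822 = 1.1964.
Time dilation: Δt = γ·Δτ = 1.1964 × 111 = 133 days.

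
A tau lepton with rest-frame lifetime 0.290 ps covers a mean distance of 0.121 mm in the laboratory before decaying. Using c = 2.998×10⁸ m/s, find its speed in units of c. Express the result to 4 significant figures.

d = βγcτ ⇒ βγ = d/(cτ) = 1.210×10^-4 m / (8.6942×10^-5 m) = 1.3917.
β = (βγ)/√(1+(βγ)²) = 1.3917/√2.93683 = 0.8121.

0.8121c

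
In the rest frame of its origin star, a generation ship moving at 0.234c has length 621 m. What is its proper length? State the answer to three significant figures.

With β = 0.234, γ = 1/√(1 − 0.234²) = 1/√0.945244 = 1.0286.
Proper length: L₀ = γ·L = 1.0286 × 621 = 639 m.

639 m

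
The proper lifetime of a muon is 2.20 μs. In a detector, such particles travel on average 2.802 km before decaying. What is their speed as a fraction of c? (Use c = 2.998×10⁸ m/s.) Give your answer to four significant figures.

0.9734c

Lab distance = (lab lifetime)·v = γτ·βc, so βγ = d/(cτ) = 2802/(2.998×10⁸ × 2.200×10^-6) = 4.2483.
With βγ = 4.2483: γ² = 1 + (βγ)² = 19.0481, and β = (βγ)/γ = 4.2483/4.36441 = 0.9734.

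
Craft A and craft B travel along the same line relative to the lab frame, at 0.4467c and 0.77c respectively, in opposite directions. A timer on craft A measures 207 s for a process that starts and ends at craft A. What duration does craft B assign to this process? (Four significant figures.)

Transform craft A's velocity into craft B's frame: (0.4467 + 0.77)/(1 + 0.4467·0.77) = 1.2167/1.343959, so the relative speed is 0.90531c.
γ for this relative speed: γ = 1/√(1 − 0.819586) = 2.3543.
The clock on craft A records proper time, so craft B measures Δt = γΔτ = 2.3543 × 207 = 487.3 s.

487.3 s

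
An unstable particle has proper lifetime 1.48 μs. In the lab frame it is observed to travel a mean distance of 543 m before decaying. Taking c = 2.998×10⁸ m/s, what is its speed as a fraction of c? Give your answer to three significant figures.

0.774c

Lab distance = (lab lifetime)·v = γτ·βc, so βγ = d/(cτ) = 543.0/(2.998×10⁸ × 1.480×10^-6) = 1.2238.
With βγ = 1.2238: γ² = 1 + (βγ)² = 2.49769, and β = (βγ)/γ = 1.2238/1.58041 = 0.774.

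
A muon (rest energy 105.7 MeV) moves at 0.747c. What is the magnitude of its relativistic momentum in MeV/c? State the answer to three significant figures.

β² = 0.558009, so γ = 1/√0.441991 = 1.5042.
Momentum: p = γβ·mc = 1.5042 × 0.747 × 105.7 MeV/c = 119 MeV/c.

119 MeV/c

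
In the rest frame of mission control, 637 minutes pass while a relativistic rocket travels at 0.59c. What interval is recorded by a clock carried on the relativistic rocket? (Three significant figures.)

514 minutes

With β = 0.59, γ = 1/√(1 − 0.59²) = 1/√0.6519 = 1.2385.
The moving clock records proper time: Δτ = Δt/γ = 637/1.2385 = 514 minutes.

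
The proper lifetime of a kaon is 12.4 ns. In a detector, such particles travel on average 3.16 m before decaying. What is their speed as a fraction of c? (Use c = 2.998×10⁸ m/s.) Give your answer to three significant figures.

0.648c

Let x = d/(cτ) = 3.160 m / (2.998×10⁸ m/s × 1.240×10^-8 s) = 0.85003. Since d = βγcτ, x = βγ = β/√(1−β²).
Solving: β² = x²/(1+x²) = 0.722551/1.722551 = 0.419466, so β = 0.648.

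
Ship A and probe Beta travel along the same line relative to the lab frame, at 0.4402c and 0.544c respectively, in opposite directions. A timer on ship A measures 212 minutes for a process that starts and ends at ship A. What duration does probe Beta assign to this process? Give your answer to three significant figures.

349 minutes

Transform ship A's velocity into probe Beta's frame: (0.4402 + 0.544)/(1 + 0.4402·0.544) = 0.9842/1.2394688, so the relative speed is 0.79405c.
γ for this relative speed: γ = 1/√(1 − 0.630515) = 1.6451.
Ship A's interval is proper; time dilation gives Δt_B = γΔτ = 1.6451 × 212 minutes = 349 minutes.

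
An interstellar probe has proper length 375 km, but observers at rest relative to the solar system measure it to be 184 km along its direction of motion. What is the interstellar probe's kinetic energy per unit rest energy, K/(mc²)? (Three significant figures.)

1.04

From L = L₀/γ: γ = 375/184 = 2.03804.
K/(mc²) = γ − 1 = 2.03804 − 1 = 1.04.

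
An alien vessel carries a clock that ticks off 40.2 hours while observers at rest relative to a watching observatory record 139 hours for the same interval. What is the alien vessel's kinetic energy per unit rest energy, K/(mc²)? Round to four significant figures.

γ = Δt/Δτ = 139/40.2 = 3.45771.
Since K = (γ−1)mc², K/(mc²) = 3.45771 − 1 = 2.458.

2.458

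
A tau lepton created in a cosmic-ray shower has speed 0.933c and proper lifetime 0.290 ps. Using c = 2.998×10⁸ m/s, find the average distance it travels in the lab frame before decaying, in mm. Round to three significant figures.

γ = 1/√(1 − β²) = 1/√(1 − 0.870489) = 1/√0.129511 = 1/0.359876 = 2.7787.
Lab-frame lifetime: Δt = γτ = 2.7787 × 0.290 ps = 0.80582 ps.
Distance: d = vΔt = 0.933 × 2.998×10⁸ m/s × 8.0582×10^-13 s = 2.25×10^-4 m = 0.225 mm.

0.225 mm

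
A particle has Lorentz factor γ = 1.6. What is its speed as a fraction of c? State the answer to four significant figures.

0.7806c

β = √(1 − 1/γ²) = √(1 − 1/2.56) = √0.609375 = 0.7806.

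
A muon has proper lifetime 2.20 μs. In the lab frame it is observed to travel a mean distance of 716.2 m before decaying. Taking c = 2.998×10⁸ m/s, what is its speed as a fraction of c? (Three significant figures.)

d = βγcτ ⇒ βγ = d/(cτ) = 716.2 m / (659.56 m) = 1.0859.
β = (βγ)/√(1+(βγ)²) = 1.0859/√2.17918 = 0.736.

0.736c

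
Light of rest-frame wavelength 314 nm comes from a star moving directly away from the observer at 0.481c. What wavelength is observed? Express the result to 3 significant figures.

Relativistic Doppler for wavelength: λ_obs = λ_src · √((1+β)/(1−β)).
With β = 0.481: factor = √(1.481/0.519) = 1.6892.
λ_obs = 314 × 1.6892 = 530 nm.

530 nm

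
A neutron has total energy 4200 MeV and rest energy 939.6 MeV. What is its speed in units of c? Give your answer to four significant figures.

0.9747c

γ = E/(mc²) = 4200/939.6 = 4.47.
β = √(1 − 1/γ²) = √(1 − 0.0500478) = √0.9499522 = 0.9747.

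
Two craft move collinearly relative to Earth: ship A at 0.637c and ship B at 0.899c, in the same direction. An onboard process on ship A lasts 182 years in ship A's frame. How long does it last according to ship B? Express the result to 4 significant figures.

230.4 years

The velocity of ship A relative to ship B is (0.637 − 0.899)c / (1 − 0.637×0.899) = −0.6131c; relative speed 0.6131c.
At |u| = 0.6131c, γ = (1 − 0.375892)^(−1/2) = 1.2658.
Ship A's interval is proper; time dilation gives Δt_B = γΔτ = 1.2658 × 182 years = 230.4 years.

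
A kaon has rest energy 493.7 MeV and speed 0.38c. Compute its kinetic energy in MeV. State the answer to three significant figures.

40.0 MeV

Lorentz factor: γ = (1 − 0.1444)^(−1/2) = 1.081097.
Kinetic energy: K = (γ − 1)mc² = (1.081097 − 1) × 493.7 MeV = 0.081097 × 493.7 = 40.0 MeV.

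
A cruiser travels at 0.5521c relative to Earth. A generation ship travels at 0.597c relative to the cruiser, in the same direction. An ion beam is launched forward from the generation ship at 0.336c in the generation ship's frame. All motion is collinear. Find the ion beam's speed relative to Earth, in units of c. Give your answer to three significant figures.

0.930c

Apply u = (u'+v)/(1+u'v) twice. Ion beam in the cruiser frame: (0.336+0.597)/(1+0.336·0.597) = 0.933/1.200592 = 0.77712c.
That velocity, transformed to the rest frame of Earth: (0.77712+0.5521)/(1+0.77712·0.5521) = 1.32922/1.429047952 = 0.93014c.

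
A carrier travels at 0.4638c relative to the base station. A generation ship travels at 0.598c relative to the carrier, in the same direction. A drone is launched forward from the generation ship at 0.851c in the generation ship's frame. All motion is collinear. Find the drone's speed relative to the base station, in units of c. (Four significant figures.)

Apply u = (u'+v)/(1+u'v) twice. Drone in the carrier frame: (0.851+0.598)/(1+0.851·0.598) = 1.449/1.508898 = 0.9603c.
That velocity, transformed to the rest frame of the base station: (0.9603+0.4638)/(1+0.9603·0.4638) = 1.4241/1.44538714 = 0.98527c.

0.9853c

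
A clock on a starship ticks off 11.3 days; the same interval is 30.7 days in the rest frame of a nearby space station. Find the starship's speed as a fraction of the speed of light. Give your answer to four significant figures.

0.9298c

γ = Δt/Δτ = 30.7/11.3 = 2.7168.
β = √(1 − 1/γ²) = √(1 − 0.135483) = √0.864517 = 0.9298.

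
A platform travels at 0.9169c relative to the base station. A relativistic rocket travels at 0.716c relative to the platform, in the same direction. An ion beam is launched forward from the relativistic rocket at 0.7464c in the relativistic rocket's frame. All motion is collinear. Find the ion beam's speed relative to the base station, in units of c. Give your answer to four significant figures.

0.9979c

First combine the ion beam and relativistic rocket (S''→S'): u₁ = (0.7464 + 0.716)/(1 + 0.7464×0.716) = 1.4624/1.5344224 = 0.95306.
Then combine with the platform (S'→S): u = (0.95306 + 0.9169)/(1 + 0.95306×0.9169) = 1.86996/1.873860714 = 0.99792.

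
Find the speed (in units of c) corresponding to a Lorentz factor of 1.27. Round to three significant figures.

β = √(1 − 1/γ²) = √(1 − 1/1.6129) = √0.379999 = 0.616.

0.616c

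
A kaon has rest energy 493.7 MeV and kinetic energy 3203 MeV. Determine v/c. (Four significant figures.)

0.9910

γ = 1 + K/(mc²) = 1 + 3203/493.7 = 7.4877.
β = √(1 − 1/γ²) = √(1 − 0.0178362) = √0.9821638 = 0.9910.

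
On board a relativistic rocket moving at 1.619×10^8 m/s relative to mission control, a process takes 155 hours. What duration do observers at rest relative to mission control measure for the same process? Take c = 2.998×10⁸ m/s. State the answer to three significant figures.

184 hours

β = v/c = (1.619×10^8 m/s)/(2.998×10⁸ m/s) = 0.540027.
β² = 0.2916292, so γ = 1/√0.7083708 = 1.1881.
Time dilation: Δt = γ·Δτ = 1.1881 × 155 = 184 hours.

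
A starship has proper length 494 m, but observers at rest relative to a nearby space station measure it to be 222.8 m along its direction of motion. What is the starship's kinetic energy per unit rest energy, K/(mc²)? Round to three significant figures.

γ = L₀/L = 494/222.8 = 2.21724.
Since K = (γ−1)mc², K/(mc²) = 2.21724 − 1 = 1.22.

1.22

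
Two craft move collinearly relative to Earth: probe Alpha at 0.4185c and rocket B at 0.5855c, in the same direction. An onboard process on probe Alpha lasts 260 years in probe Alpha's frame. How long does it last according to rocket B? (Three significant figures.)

267 years

Speed of probe Alpha in rocket B's frame: u = (v_A − v_B)/(1 − v_A v_B/c²) = (0.4185 − 0.5855)/(1 − 0.4185×0.5855) = −0.167/0.75496825 = −0.2212; |u| = 0.2212c.
At |u| = 0.2212c, γ = (1 − 0.0489294)^(−1/2) = 1.0254.
The clock on probe Alpha records proper time, so rocket B measures Δt = γΔτ = 1.0254 × 260 = 267 years.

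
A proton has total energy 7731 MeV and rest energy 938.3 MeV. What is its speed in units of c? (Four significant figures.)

Total energy E = γmc² gives γ = 7731/938.3 = 8.2394.
Hence β = √(1 − 1/γ²) = √(1 − 0.0147302) = √0.9852698 = 0.9926.

0.9926c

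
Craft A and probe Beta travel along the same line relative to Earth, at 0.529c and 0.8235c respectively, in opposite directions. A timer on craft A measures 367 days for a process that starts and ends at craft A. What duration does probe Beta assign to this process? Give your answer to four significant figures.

1094 days

Transform craft A's velocity into probe Beta's frame: (0.529 + 0.8235)/(1 + 0.529·0.8235) = 1.3525/1.4356315, so the relative speed is 0.94209c.
At |u| = 0.94209c, γ = (1 − 0.887534)^(−1/2) = 2.9819.
Craft A's interval is proper; time dilation gives Δt_B = γΔτ = 2.9819 × 367 days = 1094 days.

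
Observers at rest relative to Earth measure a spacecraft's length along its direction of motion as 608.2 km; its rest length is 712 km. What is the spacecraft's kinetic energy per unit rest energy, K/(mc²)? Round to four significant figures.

0.1707

γ = L₀/L = 712/608.2 = 1.17067.
K/(mc²) = γ − 1 = 1.17067 − 1 = 0.1707.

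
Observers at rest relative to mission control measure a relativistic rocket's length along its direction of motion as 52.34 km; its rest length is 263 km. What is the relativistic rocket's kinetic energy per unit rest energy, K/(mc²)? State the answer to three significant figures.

4.02

γ = L₀/L = 263/52.34 = 5.02484.
K/(mc²) = γ − 1 = 5.02484 − 1 = 4.02.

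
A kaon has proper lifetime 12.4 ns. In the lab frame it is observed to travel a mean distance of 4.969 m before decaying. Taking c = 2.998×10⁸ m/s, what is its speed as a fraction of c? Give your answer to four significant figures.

Let x = d/(cτ) = 4.969 m / (2.998×10⁸ m/s × 1.240×10^-8 s) = 1.3366. Since d = βγcτ, x = βγ = β/√(1−β²).
Solving: β² = x²/(1+x²) = 1.7865/2.7865 = 0.641127, so β = 0.8007.

0.8007c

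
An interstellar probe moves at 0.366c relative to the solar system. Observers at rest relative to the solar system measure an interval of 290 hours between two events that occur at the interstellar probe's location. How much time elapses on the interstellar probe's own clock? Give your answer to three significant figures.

With β = 0.366, γ = 1/√(1 − 0.366²) = 1/√0.866044 = 1.0746.
The moving clock records proper time: Δτ = Δt/γ = 290/1.0746 = 270 hours.

270 hours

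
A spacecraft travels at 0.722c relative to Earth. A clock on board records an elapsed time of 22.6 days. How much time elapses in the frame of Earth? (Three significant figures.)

32.7 days

γ = 1/√(1 − β²) = 1/√(1 − 0.521284) = 1/√0.478716 = 1/0.691893 = 1.4453.
The onboard clock measures proper time, so the interval in the rest frame of Earth is dilated: Δt = γ·Δτ = 1.4453 × 22.6 days = 32.7 days.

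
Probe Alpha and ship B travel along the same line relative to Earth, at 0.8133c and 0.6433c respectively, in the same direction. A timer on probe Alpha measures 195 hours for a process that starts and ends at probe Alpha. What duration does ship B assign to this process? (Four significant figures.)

The velocity of probe Alpha relative to ship B is (0.8133 − 0.6433)c / (1 − 0.8133×0.6433) = 0.35654c; relative speed 0.35654c.
At |u| = 0.35654c, γ = (1 − 0.127121)^(−1/2) = 1.0703.
The clock on probe Alpha records proper time, so ship B measures Δt = γΔτ = 1.0703 × 195 = 208.7 hours.

208.7 hours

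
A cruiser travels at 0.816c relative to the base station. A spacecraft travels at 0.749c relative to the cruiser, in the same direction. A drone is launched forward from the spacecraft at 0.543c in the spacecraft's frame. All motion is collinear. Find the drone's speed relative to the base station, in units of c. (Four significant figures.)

Apply u = (u'+v)/(1+u'v) twice. Drone in the cruiser frame: (0.543+0.749)/(1+0.543·0.749) = 1.292/1.406707 = 0.91846c.
That velocity, transformed to the rest frame of the base station: (0.91846+0.816)/(1+0.91846·0.816) = 1.73446/1.74946336 = 0.99142c.

0.9914c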